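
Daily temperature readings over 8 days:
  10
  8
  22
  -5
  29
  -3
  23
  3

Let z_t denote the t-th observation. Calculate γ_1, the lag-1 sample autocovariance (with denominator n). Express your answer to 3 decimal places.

-126.127

Mean z̄ = (10 + 8 + 22 − 5 + 29 − 3 + 23 + 3)/8 = 10.8750
Σ_{t=1}^{7}(z_t−z̄)(z_{t+1}−z̄) = -1009.0156
γ_1 = -1009.0156 / 8 = -126.127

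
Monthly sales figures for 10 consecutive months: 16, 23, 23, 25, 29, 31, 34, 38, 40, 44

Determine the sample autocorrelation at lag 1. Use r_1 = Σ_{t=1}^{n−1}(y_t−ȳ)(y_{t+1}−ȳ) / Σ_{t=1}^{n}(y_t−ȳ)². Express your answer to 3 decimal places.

Mean ȳ = (16 + 23 + 23 + 25 + 29 + 31 + 34 + 38 + 40 + 44)/10 = 30.3000
Numerator Σ_{t=1}^{9}(y_t−ȳ)(y_{t+1}−ȳ) = 441.0100
Denominator Σ(y_t−ȳ)² = 696.1000
r_1 = 441.0100 / 696.1000 = 0.634

0.634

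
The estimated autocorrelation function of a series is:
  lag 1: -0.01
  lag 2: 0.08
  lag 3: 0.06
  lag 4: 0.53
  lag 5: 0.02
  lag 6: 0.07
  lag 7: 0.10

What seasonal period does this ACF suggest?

4

The largest autocorrelation is r_4 = 0.53; the remaining lags stay at or below 0.10.
The dominant spike at lag 4 indicates a seasonal period of 4.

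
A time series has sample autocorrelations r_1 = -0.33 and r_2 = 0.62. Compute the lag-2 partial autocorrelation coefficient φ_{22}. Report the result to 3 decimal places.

φ_{22} = (r_2 − r_1²) / (1 − r_1²)
r_1² = (-0.33)² = 0.1089
Numerator = 0.62 − 0.1089 = 0.5111; denominator = 1 − 0.1089 = 0.8911
φ_{22} = 0.5111 / 0.8911 = 0.574

0.574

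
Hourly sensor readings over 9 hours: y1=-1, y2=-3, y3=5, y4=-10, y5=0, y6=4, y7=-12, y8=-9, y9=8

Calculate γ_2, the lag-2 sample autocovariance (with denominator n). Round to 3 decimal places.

Mean ȳ = (-1 − 3 + 5 − 10 + 0 + 4 − 12 − 9 + 8)/9 = -2.0000
Σ_{t=1}^{7}(y_t−ȳ)(y_{t+2}−ȳ) = -181.0000
γ_2 = -181.0000 / 9 = -20.111

-20.111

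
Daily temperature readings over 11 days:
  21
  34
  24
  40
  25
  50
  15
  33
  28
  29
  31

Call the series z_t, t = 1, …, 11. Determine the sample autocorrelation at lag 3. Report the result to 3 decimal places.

-0.464

Mean z̄ = (21 + 34 + 24 + 40 + 25 + 50 + 15 + 33 + 28 + 29 + 31)/11 = 30.0000
Numerator Σ_{t=1}^{8}(z_t−z̄)(z_{t+3}−z̄) = -417.0000
Denominator Σ(z_t−z̄)² = 898.0000
r_3 = -417.0000 / 898.0000 = -0.464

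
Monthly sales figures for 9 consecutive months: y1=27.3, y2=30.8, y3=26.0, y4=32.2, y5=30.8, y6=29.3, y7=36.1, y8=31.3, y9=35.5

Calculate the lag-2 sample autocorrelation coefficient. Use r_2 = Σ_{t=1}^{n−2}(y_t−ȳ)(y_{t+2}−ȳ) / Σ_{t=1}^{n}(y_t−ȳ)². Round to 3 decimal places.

Mean ȳ = (27.3 + 30.8 + 26.0 + 32.2 + 30.8 + 29.3 + 36.1 + 31.3 + 35.5)/9 = 31.0333
Σ(y_t−ȳ)(y_{t+2}−ȳ) = (18.7911) + (-0.2722) + (1.1744) + (-2.0222) + (-1.1822) + (-0.4622) + (22.6311) = 38.6578
Denominator Σ(y_t−ȳ)² = 89.4400
r_2 = 38.6578 / 89.4400 = 0.432

0.432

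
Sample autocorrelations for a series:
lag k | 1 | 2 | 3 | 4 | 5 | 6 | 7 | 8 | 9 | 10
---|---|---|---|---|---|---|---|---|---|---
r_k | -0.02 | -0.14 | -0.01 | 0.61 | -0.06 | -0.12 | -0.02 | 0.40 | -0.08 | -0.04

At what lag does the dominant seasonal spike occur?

The largest autocorrelation is r_4 = 0.61, with a weaker echo at lag 8 (0.40); the remaining lags stay at or below -0.01.
The dominant spike at lag 4 indicates a seasonal period of 4.

4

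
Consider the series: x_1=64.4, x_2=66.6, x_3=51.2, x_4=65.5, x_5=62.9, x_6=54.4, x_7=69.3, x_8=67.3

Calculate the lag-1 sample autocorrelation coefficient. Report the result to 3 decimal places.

Mean x̄ = (64.4 + 66.6 + 51.2 + 65.5 + 62.9 + 54.4 + 69.3 + 67.3)/8 = 62.7000
Σ(x_t−x̄)(x_{t+1}−x̄) = (6.6300) + (-44.8500) + (-32.2000) + (0.5600) + (-1.6600) + (-54.7800) + (30.3600) = -95.9400
Denominator Σ(x_t−x̄)² = 291.8400
r_1 = -95.9400 / 291.8400 = -0.329

-0.329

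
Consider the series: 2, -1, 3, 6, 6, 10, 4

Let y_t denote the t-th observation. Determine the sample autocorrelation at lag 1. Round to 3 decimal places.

Mean ȳ = (2 − 1 + 3 + 6 + 6 + 10 + 4)/7 = 4.2857
Deviations from mean: -2.2857, -5.2857, -1.2857, 1.7143, 1.7143, 5.7143, -0.2857
Numerator Σ_{t=1}^{6}(y_t−ȳ)(y_{t+1}−ȳ) = 27.7755
Denominator Σ(y_t−ȳ)² = 73.4286
r_1 = 27.7755 / 73.4286 = 0.378

0.378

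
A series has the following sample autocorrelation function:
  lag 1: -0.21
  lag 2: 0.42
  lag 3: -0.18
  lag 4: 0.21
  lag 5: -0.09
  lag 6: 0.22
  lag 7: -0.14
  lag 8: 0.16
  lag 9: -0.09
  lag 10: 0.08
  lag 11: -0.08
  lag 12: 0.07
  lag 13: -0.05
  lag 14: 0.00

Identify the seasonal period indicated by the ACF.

The largest autocorrelation is r_2 = 0.42, with weaker echoes at lags 4 (0.21), 6 (0.22) and 8 (0.16); the remaining lags stay at or below 0.08.
The dominant spike at lag 2 indicates a seasonal period of 2.

2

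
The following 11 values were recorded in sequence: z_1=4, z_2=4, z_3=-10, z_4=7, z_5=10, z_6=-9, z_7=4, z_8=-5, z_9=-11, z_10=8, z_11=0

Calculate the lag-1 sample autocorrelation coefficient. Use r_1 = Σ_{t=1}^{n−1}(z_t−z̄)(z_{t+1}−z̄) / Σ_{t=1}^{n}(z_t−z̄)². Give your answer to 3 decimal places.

-0.345

Mean z̄ = (4 + 4 − 10 + 7 + 10 − 9 + 4 − 5 − 11 + 8 + 0)/11 = 0.1818
Numerator Σ_{t=1}^{10}(z_t−z̄)(z_{t+1}−z̄) = -202.6694
Denominator Σ(z_t−z̄)² = 587.6364
r_1 = -202.6694 / 587.6364 = -0.345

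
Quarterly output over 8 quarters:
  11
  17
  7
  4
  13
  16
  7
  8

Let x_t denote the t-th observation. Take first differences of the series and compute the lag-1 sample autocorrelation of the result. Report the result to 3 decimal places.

First differences Δx: 6, -10, -3, 9, 3, -9, 1
Mean of differences = -0.4286
Numerator Σ(Δx_t−Δx̄)(Δx_{t+1}−Δx̄) = -70.4694
Denominator Σ(Δx_t−Δx̄)² = 315.7143
r_1(Δx) = -70.4694 / 315.7143 = -0.223

-0.223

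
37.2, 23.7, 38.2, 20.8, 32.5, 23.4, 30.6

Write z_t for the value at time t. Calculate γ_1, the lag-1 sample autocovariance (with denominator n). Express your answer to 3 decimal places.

-31.721

Mean z̄ = (37.2 + 23.7 + 38.2 + 20.8 + 32.5 + 23.4 + 30.6)/7 = 29.4857
Deviations: 7.7143, -5.7857, 8.7143, -8.6857, 3.0143, -6.0857, 1.1143
Σ_{t=1}^{6}(z_t−z̄)(z_{t+1}−z̄) = -222.0473
γ_1 = -222.0473 / 7 = -31.721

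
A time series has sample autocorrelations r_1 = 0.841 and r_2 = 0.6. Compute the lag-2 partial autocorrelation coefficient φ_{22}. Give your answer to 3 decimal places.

-0.366

φ_{22} = (r_2 − r_1²) / (1 − r_1²)
r_1² = (0.841)² = 0.707281
Numerator = 0.6 − 0.7073 = -0.1073; denominator = 1 − 0.7073 = 0.2927
φ_{22} = -0.1073 / 0.2927 = -0.366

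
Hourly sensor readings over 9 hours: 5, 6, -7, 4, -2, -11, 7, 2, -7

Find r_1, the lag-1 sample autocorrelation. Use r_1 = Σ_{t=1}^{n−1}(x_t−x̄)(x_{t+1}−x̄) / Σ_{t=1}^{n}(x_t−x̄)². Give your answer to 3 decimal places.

-0.294

Mean x̄ = (5 + 6 − 7 + 4 − 2 − 11 + 7 + 2 − 7)/9 = -0.3333
Numerator Σ_{t=1}^{8}(x_t−x̄)(x_{t+1}−x̄) = -103.4444
Denominator Σ(x_t−x̄)² = 352.0000
r_1 = -103.4444 / 352.0000 = -0.294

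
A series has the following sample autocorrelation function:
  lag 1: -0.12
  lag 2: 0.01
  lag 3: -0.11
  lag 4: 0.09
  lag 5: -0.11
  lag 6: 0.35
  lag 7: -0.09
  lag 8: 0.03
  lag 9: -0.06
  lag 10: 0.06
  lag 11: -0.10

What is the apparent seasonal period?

The largest autocorrelation is r_6 = 0.35; the remaining lags stay at or below 0.09.
The dominant spike at lag 6 indicates a seasonal period of 6.

6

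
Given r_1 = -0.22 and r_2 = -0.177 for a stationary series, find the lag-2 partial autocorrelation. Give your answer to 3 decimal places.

φ_{22} = (r_2 − r_1²) / (1 − r_1²)
r_1² = (-0.22)² = 0.0484
Numerator = -0.177 − 0.0484 = -0.2254; denominator = 1 − 0.0484 = 0.9516
φ_{22} = -0.2254 / 0.9516 = -0.237

-0.237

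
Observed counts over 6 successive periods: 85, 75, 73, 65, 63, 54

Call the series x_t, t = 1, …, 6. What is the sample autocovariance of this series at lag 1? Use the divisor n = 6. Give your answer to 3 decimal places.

36.329

Mean x̄ = (85 + 75 + 73 + 65 + 63 + 54)/6 = 69.1667
Deviations: 15.8333, 5.8333, 3.8333, -4.1667, -6.1667, -15.1667
Σ_{t=1}^{5}(x_t−x̄)(x_{t+1}−x̄) = 217.9722
γ_1 = 217.9722 / 6 = 36.329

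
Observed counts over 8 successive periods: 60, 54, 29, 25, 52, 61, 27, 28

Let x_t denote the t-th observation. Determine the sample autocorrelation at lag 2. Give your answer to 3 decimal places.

Mean x̄ = (60 + 54 + 29 + 25 + 52 + 61 + 27 + 28)/8 = 42.0000
Σ(x_t−x̄)(x_{t+2}−x̄) = (-234.0000) + (-204.0000) + (-130.0000) + (-323.0000) + (-150.0000) + (-266.0000) = -1307.0000
Denominator Σ(x_t−x̄)² = 1808.0000
r_2 = -1307.0000 / 1808.0000 = -0.723

-0.723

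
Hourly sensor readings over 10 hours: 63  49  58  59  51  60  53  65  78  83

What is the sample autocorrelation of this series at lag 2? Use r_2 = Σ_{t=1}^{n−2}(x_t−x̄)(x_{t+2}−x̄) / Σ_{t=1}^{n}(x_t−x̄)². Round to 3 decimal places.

0.085

Mean x̄ = (63 + 49 + 58 + 59 + 51 + 60 + 53 + 65 + 78 + 83)/10 = 61.9000
Numerator Σ_{t=1}^{8}(x_t−x̄)(x_{t+2}−x̄) = 94.3800
Denominator Σ(x_t−x̄)² = 1106.9000
r_2 = 94.3800 / 1106.9000 = 0.085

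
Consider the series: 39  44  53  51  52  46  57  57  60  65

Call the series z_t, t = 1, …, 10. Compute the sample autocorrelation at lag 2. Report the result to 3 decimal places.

Mean z̄ = (39 + 44 + 53 + 51 + 52 + 46 + 57 + 57 + 60 + 65)/10 = 52.4000
Numerator Σ_{t=1}^{8}(z_t−z̄)(z_{t+2}−z̄) = 74.0800
Denominator Σ(z_t−z̄)² = 552.4000
r_2 = 74.0800 / 552.4000 = 0.134

0.134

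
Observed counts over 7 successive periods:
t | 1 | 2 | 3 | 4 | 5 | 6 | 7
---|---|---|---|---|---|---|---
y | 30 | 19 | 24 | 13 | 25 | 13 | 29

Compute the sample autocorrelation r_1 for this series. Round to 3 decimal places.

Mean ȳ = (30 + 19 + 24 + 13 + 25 + 13 + 29)/7 = 21.8571
Σ(y_t−ȳ)(y_{t+1}−ȳ) = (-23.2653) + (-6.1224) + (-18.9796) + (-27.8367) + (-27.8367) + (-63.2653) = -167.3061
Denominator Σ(y_t−ȳ)² = 296.8571
r_1 = -167.3061 / 296.8571 = -0.564

-0.564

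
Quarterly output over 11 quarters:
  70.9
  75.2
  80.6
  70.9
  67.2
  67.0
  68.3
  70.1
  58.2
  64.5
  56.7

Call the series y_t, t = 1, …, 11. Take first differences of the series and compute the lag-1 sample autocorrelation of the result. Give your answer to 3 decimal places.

First differences Δy: 4.3, 5.4, -9.7, -3.7, -0.2, 1.3, 1.8, -11.9, 6.3, -7.8
Mean of differences = -1.4200
Numerator Σ(Δy_t−Δȳ)(Δy_{t+1}−Δȳ) = -153.1904
Denominator Σ(Δy_t−Δȳ)² = 382.3760
r_1(Δy) = -153.1904 / 382.3760 = -0.401

-0.401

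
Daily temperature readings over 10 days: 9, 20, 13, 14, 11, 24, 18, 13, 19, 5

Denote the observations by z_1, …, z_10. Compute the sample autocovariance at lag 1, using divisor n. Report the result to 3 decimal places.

Mean z̄ = (9 + 20 + 13 + 14 + 11 + 24 + 18 + 13 + 19 + 5)/10 = 14.6000
Σ_{t=1}^{9}(z_t−z̄)(z_{t+1}−z̄) = -92.3600
γ_1 = -92.3600 / 10 = -9.236

-9.236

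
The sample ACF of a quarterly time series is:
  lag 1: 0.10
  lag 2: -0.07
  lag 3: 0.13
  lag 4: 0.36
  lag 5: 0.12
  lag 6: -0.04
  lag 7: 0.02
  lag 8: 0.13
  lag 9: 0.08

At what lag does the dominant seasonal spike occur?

4

The largest autocorrelation is r_4 = 0.36; the remaining lags stay at or below 0.13.
The dominant spike at lag 4 indicates a seasonal period of 4.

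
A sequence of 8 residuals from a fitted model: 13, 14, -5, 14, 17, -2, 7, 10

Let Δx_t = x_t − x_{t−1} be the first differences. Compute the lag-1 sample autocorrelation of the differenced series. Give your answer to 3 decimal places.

-0.446

First differences Δx: 1, -19, 19, 3, -19, 9, 3
Mean of differences = -0.4286
Numerator Σ(Δx_t−Δx̄)(Δx_{t+1}−Δx̄) = -527.1837
Denominator Σ(Δx_t−Δx̄)² = 1181.7143
r_1(Δx) = -527.1837 / 1181.7143 = -0.446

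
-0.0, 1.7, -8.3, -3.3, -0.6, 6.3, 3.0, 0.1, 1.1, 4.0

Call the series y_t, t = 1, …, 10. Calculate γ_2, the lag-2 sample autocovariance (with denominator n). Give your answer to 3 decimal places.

-1.809

Mean ȳ = (-0.0 + 1.7 − 8.3 − 3.3 − 0.6 + 6.3 + 3.0 + 0.1 + 1.1 + 4.0)/10 = 0.4000
Σ_{t=1}^{8}(y_t−ȳ)(y_{t+2}−ȳ) = -18.0900
γ_2 = -18.0900 / 10 = -1.809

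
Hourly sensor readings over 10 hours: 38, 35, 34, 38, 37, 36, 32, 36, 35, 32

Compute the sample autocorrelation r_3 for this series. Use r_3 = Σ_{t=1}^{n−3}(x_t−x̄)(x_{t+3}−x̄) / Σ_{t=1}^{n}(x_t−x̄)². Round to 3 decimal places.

0.210

Mean x̄ = (38 + 35 + 34 + 38 + 37 + 36 + 32 + 36 + 35 + 32)/10 = 35.3000
Numerator Σ_{t=1}^{7}(x_t−x̄)(x_{t+3}−x̄) = 8.8300
Denominator Σ(x_t−x̄)² = 42.1000
r_3 = 8.8300 / 42.1000 = 0.210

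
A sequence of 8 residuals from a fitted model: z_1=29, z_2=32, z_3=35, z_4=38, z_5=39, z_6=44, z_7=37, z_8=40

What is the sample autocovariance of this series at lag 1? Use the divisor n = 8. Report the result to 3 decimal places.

8.086

Mean z̄ = (29 + 32 + 35 + 38 + 39 + 44 + 37 + 40)/8 = 36.7500
Deviations: -7.7500, -4.7500, -1.7500, 1.2500, 2.2500, 7.2500, 0.2500, 3.2500
Σ_{t=1}^{7}(z_t−z̄)(z_{t+1}−z̄) = 64.6875
γ_1 = 64.6875 / 8 = 8.086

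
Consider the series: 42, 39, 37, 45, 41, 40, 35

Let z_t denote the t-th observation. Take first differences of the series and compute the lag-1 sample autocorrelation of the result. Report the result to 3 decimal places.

First differences Δz: -3, -2, 8, -4, -1, -5
Mean of differences = -1.1667
Numerator Σ(Δz_t−Δz̄)(Δz_{t+1}−Δz̄) = -33.1944
Denominator Σ(Δz_t−Δz̄)² = 110.8333
r_1(Δz) = -33.1944 / 110.8333 = -0.299

-0.299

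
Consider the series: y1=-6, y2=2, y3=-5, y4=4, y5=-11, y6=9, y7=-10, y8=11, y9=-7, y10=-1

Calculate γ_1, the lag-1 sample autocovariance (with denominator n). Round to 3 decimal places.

Mean ȳ = (-6 + 2 − 5 + 4 − 11 + 9 − 10 + 11 − 7 − 1)/10 = -1.4000
Σ_{t=1}^{9}(y_t−ȳ)(y_{t+1}−ȳ) = -466.7600
γ_1 = -466.7600 / 10 = -46.676

-46.676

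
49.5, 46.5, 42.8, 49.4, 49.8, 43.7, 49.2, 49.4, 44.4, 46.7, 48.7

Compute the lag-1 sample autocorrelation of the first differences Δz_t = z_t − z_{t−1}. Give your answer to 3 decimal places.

-0.318

First differences Δz: -3.0, -3.7, 6.6, 0.4, -6.1, 5.5, 0.2, -5.0, 2.3, 2.0
Mean of differences = -0.0800
Numerator Σ(Δz_t−Δz̄)(Δz_{t+1}−Δz̄) = -53.4604
Denominator Σ(Δz_t−Δz̄)² = 168.1360
r_1(Δz) = -53.4604 / 168.1360 = -0.318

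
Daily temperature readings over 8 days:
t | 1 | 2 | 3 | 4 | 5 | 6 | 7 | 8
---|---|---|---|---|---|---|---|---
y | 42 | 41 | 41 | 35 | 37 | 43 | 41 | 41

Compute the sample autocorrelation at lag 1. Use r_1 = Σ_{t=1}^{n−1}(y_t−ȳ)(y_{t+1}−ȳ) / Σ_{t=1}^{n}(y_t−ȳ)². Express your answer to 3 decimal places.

Mean ȳ = (42 + 41 + 41 + 35 + 37 + 43 + 41 + 41)/8 = 40.1250
Deviations from mean: 1.8750, 0.8750, 0.8750, -5.1250, -3.1250, 2.8750, 0.8750, 0.8750
Σ(y_t−ȳ)(y_{t+1}−ȳ) = (1.6406) + (0.7656) + (-4.4844) + (16.0156) + (-8.9844) + (2.5156) + (0.7656) = 8.2344
Denominator Σ(y_t−ȳ)² = 50.8750
r_1 = 8.2344 / 50.8750 = 0.162

0.162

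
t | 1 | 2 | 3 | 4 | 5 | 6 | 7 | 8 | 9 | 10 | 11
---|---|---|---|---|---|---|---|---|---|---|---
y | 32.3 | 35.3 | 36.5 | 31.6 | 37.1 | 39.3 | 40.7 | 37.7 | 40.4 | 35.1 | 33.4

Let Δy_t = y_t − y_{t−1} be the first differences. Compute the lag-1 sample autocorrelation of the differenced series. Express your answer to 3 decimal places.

-0.267

First differences Δy: 3.0, 1.2, -4.9, 5.5, 2.2, 1.4, -3.0, 2.7, -5.3, -1.7
Mean of differences = 0.1100
Numerator Σ(Δy_t−Δȳ)(Δy_{t+1}−Δȳ) = -31.6401
Denominator Σ(Δy_t−Δȳ)² = 118.6490
r_1(Δy) = -31.6401 / 118.6490 = -0.267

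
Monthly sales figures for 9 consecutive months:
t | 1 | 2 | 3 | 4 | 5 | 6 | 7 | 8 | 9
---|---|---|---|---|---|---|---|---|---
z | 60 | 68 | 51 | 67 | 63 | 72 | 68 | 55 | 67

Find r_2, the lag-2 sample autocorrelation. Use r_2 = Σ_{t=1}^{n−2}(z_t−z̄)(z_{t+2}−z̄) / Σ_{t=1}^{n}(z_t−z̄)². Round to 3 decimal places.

Mean z̄ = (60 + 68 + 51 + 67 + 63 + 72 + 68 + 55 + 67)/9 = 63.4444
Σ(z_t−z̄)(z_{t+2}−z̄) = (42.8642) + (16.1975) + (5.5309) + (30.4198) + (-2.0247) + (-72.2469) + (16.1975) = 36.9383
Denominator Σ(z_t−z̄)² = 378.2222
r_2 = 36.9383 / 378.2222 = 0.098

0.098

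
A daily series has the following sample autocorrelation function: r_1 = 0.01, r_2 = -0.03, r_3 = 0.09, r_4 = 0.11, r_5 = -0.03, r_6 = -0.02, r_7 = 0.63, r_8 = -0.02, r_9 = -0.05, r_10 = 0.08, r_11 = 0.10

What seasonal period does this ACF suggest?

7

The largest autocorrelation is r_7 = 0.63; the remaining lags stay at or below 0.11.
The dominant spike at lag 7 indicates a seasonal period of 7.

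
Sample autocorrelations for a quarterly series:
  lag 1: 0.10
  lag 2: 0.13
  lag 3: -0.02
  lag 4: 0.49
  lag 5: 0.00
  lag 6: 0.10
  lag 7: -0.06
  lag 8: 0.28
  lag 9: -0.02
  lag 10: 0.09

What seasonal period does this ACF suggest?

4

The largest autocorrelation is r_4 = 0.49, with a weaker echo at lag 8 (0.28); the remaining lags stay at or below 0.13.
The dominant spike at lag 4 indicates a seasonal period of 4.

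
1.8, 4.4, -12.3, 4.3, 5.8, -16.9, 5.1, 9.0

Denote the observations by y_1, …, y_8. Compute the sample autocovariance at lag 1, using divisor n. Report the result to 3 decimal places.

Mean ȳ = (1.8 + 4.4 − 12.3 + 4.3 + 5.8 − 16.9 + 5.1 + 9.0)/8 = 0.1500
Deviations: 1.6500, 4.2500, -12.4500, 4.1500, 5.6500, -17.0500, 4.9500, 8.8500
Σ_{t=1}^{7}(y_t−ȳ)(y_{t+1}−ȳ) = -211.0425
γ_1 = -211.0425 / 8 = -26.380

-26.380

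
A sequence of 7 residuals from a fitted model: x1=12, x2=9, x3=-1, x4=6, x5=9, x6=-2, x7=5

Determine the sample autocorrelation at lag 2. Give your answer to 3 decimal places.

Mean x̄ = (12 + 9 − 1 + 6 + 9 − 2 + 5)/7 = 5.4286
Deviations from mean: 6.5714, 3.5714, -6.4286, 0.5714, 3.5714, -7.4286, -0.4286
Numerator Σ_{t=1}^{5}(x_t−x̄)(x_{t+2}−x̄) = -68.9388
Denominator Σ(x_t−x̄)² = 165.7143
r_2 = -68.9388 / 165.7143 = -0.416

-0.416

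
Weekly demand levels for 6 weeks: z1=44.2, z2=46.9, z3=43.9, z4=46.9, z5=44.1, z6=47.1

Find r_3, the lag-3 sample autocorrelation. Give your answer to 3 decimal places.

-0.500

Mean z̄ = (44.2 + 46.9 + 43.9 + 46.9 + 44.1 + 47.1)/6 = 45.5167
Numerator Σ_{t=1}^{3}(z_t−z̄)(z_{t+3}−z̄) = -6.3408
Denominator Σ(z_t−z̄)² = 12.6883
r_3 = -6.3408 / 12.6883 = -0.500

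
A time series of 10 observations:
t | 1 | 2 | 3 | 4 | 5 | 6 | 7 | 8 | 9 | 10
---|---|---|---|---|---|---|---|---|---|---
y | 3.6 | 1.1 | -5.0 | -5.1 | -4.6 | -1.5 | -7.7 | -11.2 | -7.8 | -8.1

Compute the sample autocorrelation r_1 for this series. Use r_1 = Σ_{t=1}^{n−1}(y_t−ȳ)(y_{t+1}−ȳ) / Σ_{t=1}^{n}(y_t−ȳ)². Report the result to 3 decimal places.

0.473

Mean ȳ = (3.6 + 1.1 − 5.0 − 5.1 − 4.6 − 1.5 − 7.7 − 11.2 − 7.8 − 8.1)/10 = -4.6300
Numerator Σ_{t=1}^{9}(y_t−ȳ)(y_{t+1}−ȳ) = 87.6791
Denominator Σ(y_t−ȳ)² = 185.4010
r_1 = 87.6791 / 185.4010 = 0.473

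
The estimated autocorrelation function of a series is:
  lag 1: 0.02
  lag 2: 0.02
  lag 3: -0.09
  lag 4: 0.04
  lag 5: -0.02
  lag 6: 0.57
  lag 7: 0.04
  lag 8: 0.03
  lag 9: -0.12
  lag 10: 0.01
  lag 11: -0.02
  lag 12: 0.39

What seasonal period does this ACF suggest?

The largest autocorrelation is r_6 = 0.57, with a weaker echo at lag 12 (0.39); the remaining lags stay at or below 0.04.
The dominant spike at lag 6 indicates a seasonal period of 6.

6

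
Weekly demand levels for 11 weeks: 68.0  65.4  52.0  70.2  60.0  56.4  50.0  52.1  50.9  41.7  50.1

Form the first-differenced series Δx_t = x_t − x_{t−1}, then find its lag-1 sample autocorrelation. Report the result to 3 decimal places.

First differences Δx: -2.6, -13.4, 18.2, -10.2, -3.6, -6.4, 2.1, -1.2, -9.2, 8.4
Mean of differences = -1.7900
Numerator Σ(Δx_t−Δx̄)(Δx_{t+1}−Δx̄) = -462.7471
Denominator Σ(Δx_t−Δx̄)² = 804.5290
r_1(Δx) = -462.7471 / 804.5290 = -0.575

-0.575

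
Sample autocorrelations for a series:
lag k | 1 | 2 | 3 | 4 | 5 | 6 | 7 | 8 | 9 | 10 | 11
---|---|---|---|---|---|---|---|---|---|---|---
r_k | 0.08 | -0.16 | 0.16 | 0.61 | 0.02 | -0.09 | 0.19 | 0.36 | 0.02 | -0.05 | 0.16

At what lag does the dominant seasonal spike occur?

4

The largest autocorrelation is r_4 = 0.61, with a weaker echo at lag 8 (0.36); the remaining lags stay at or below 0.19.
The dominant spike at lag 4 indicates a seasonal period of 4.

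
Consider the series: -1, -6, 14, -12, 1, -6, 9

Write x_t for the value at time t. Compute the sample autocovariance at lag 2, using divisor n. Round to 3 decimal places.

Mean x̄ = (-1 − 6 + 14 − 12 + 1 − 6 + 9)/7 = -0.1429
Deviations: -0.8571, -5.8571, 14.1429, -11.8571, 1.1429, -5.8571, 9.1429
Σ_{t=1}^{5}(x_t−x̄)(x_{t+2}−x̄) = 153.3878
γ_2 = 153.3878 / 7 = 21.913

21.913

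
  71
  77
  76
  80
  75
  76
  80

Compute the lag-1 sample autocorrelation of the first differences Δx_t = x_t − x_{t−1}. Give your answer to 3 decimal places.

-0.390

First differences Δx: 6, -1, 4, -5, 1, 4
Mean of differences = 1.5000
Numerator Σ(Δx_t−Δx̄)(Δx_{t+1}−Δx̄) = -31.7500
Denominator Σ(Δx_t−Δx̄)² = 81.5000
r_1(Δx) = -31.7500 / 81.5000 = -0.390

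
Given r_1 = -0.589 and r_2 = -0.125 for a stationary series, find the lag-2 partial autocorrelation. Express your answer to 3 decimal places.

-0.723

φ_{22} = (r_2 − r_1²) / (1 − r_1²)
r_1² = (-0.589)² = 0.346921
Numerator = -0.125 − 0.3469 = -0.4719; denominator = 1 − 0.3469 = 0.6531
φ_{22} = -0.4719 / 0.6531 = -0.723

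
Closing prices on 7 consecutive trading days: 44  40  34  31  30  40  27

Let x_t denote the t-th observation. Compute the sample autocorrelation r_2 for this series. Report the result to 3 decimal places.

Mean x̄ = (44 + 40 + 34 + 31 + 30 + 40 + 27)/7 = 35.1429
Deviations from mean: 8.8571, 4.8571, -1.1429, -4.1429, -5.1429, 4.8571, -8.1429
Σ(x_t−x̄)(x_{t+2}−x̄) = (-10.1224) + (-20.1224) + (5.8776) + (-20.1224) + (41.8776) = -2.6122
Denominator Σ(x_t−x̄)² = 236.8571
r_2 = -2.6122 / 236.8571 = -0.011

-0.011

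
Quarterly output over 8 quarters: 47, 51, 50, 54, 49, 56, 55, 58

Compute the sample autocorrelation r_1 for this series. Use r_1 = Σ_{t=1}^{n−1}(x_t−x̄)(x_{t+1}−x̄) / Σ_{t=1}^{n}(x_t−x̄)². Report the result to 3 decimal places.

0.130

Mean x̄ = (47 + 51 + 50 + 54 + 49 + 56 + 55 + 58)/8 = 52.5000
Σ(x_t−x̄)(x_{t+1}−x̄) = (8.2500) + (3.7500) + (-3.7500) + (-5.2500) + (-12.2500) + (8.7500) + (13.7500) = 13.2500
Denominator Σ(x_t−x̄)² = 102.0000
r_1 = 13.2500 / 102.0000 = 0.130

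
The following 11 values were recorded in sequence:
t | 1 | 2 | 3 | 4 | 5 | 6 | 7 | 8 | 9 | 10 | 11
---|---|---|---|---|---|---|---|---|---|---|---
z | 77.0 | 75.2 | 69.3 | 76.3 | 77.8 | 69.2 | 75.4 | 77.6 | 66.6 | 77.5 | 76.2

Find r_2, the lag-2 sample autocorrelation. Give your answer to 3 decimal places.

-0.401

Mean z̄ = (77.0 + 75.2 + 69.3 + 76.3 + 77.8 + 69.2 + 75.4 + 77.6 + 66.6 + 77.5 + 76.2)/11 = 74.3727
Numerator Σ_{t=1}^{9}(z_t−z̄)(z_{t+2}−z̄) = -64.3560
Denominator Σ(z_t−z̄)² = 160.5418
r_2 = -64.3560 / 160.5418 = -0.401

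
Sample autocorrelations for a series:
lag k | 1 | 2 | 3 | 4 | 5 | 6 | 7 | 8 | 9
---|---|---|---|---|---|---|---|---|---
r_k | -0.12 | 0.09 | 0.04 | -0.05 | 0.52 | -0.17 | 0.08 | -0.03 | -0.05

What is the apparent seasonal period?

The largest autocorrelation is r_5 = 0.52; the remaining lags stay at or below 0.09.
The dominant spike at lag 5 indicates a seasonal period of 5.

5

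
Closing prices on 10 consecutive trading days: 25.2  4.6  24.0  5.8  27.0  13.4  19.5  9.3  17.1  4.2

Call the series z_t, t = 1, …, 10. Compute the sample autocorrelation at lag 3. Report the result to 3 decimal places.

-0.566

Mean z̄ = (25.2 + 4.6 + 24.0 + 5.8 + 27.0 + 13.4 + 19.5 + 9.3 + 17.1 + 4.2)/10 = 15.0100
Numerator Σ_{t=1}^{7}(z_t−z̄)(z_{t+3}−z̄) = -394.8573
Denominator Σ(z_t−z̄)² = 698.1890
r_3 = -394.8573 / 698.1890 = -0.566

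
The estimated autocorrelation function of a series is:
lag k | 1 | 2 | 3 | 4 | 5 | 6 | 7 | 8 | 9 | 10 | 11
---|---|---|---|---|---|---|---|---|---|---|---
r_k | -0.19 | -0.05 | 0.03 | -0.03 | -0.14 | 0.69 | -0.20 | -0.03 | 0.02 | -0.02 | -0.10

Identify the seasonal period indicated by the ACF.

The largest autocorrelation is r_6 = 0.69; the remaining lags stay at or below 0.03.
The dominant spike at lag 6 indicates a seasonal period of 6.

6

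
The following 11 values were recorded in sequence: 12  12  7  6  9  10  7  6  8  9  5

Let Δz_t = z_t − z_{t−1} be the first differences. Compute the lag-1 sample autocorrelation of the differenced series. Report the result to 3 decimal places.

-0.026

First differences Δz: 0, -5, -1, 3, 1, -3, -1, 2, 1, -4
Mean of differences = -0.7000
Numerator Σ(Δz_t−Δz̄)(Δz_{t+1}−Δz̄) = -1.5900
Denominator Σ(Δz_t−Δz̄)² = 62.1000
r_1(Δz) = -1.5900 / 62.1000 = -0.026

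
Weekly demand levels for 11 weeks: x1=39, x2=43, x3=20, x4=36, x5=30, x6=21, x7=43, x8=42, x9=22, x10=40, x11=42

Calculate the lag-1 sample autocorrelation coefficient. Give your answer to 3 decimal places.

Mean x̄ = (39 + 43 + 20 + 36 + 30 + 21 + 43 + 42 + 22 + 40 + 42)/11 = 34.3636
Numerator Σ_{t=1}^{10}(x_t−x̄)(x_{t+1}−x̄) = -226.8595
Denominator Σ(x_t−x̄)² = 878.5455
r_1 = -226.8595 / 878.5455 = -0.258

-0.258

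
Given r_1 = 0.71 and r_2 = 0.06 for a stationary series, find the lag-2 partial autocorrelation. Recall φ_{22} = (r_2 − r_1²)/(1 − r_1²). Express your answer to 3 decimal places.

-0.896

φ_{22} = (r_2 − r_1²) / (1 − r_1²)
r_1² = (0.71)² = 0.5041
Numerator = 0.06 − 0.5041 = -0.4441; denominator = 1 − 0.5041 = 0.4959
φ_{22} = -0.4441 / 0.4959 = -0.896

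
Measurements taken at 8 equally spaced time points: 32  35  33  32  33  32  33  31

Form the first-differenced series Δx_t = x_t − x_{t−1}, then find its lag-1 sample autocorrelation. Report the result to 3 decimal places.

-0.446

First differences Δx: 3, -2, -1, 1, -1, 1, -2
Mean of differences = -0.1429
Numerator Σ(Δx_t−Δx̄)(Δx_{t+1}−Δx̄) = -9.3061
Denominator Σ(Δx_t−Δx̄)² = 20.8571
r_1(Δx) = -9.3061 / 20.8571 = -0.446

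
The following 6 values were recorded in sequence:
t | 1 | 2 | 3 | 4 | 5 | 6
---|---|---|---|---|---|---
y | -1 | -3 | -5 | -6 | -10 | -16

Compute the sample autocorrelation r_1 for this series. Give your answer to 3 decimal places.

Mean ȳ = (-1 − 3 − 5 − 6 − 10 − 16)/6 = -6.8333
Σ(y_t−ȳ)(y_{t+1}−ȳ) = (22.3611) + (7.0278) + (1.5278) + (-2.6389) + (29.0278) = 57.3056
Denominator Σ(y_t−ȳ)² = 146.8333
r_1 = 57.3056 / 146.8333 = 0.390

0.390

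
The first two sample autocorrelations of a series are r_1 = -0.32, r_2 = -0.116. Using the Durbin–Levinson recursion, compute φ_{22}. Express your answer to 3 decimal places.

φ_{22} = (r_2 − r_1²) / (1 − r_1²)
r_1² = (-0.32)² = 0.1024
Numerator = -0.116 − 0.1024 = -0.2184; denominator = 1 − 0.1024 = 0.8976
φ_{22} = -0.2184 / 0.8976 = -0.243

-0.243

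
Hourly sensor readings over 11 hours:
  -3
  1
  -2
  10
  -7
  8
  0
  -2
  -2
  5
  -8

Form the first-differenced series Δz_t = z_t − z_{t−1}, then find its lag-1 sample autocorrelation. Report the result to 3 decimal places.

-0.725

First differences Δz: 4, -3, 12, -17, 15, -8, -2, 0, 7, -13
Mean of differences = -0.5000
Numerator Σ(Δz_t−Δz̄)(Δz_{t+1}−Δz̄) = -700.2500
Denominator Σ(Δz_t−Δz̄)² = 966.5000
r_1(Δz) = -700.2500 / 966.5000 = -0.725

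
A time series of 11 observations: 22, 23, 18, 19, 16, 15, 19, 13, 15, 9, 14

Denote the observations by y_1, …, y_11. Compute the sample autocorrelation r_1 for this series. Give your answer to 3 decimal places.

Mean ȳ = (22 + 23 + 18 + 19 + 16 + 15 + 19 + 13 + 15 + 9 + 14)/11 = 16.6364
Numerator Σ_{t=1}^{10}(y_t−ȳ)(y_{t+1}−ȳ) = 71.6860
Denominator Σ(y_t−ȳ)² = 166.5455
r_1 = 71.6860 / 166.5455 = 0.430

0.430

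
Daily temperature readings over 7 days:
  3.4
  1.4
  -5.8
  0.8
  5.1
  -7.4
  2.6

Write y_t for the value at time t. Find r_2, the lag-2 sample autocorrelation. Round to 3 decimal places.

-0.302

Mean ȳ = (3.4 + 1.4 − 5.8 + 0.8 + 5.1 − 7.4 + 2.6)/7 = 0.0143
Deviations from mean: 3.3857, 1.3857, -5.8143, 0.7857, 5.0857, -7.4143, 2.5857
Numerator Σ_{t=1}^{5}(y_t−ȳ)(y_{t+2}−ȳ) = -40.8418
Denominator Σ(y_t−ȳ)² = 135.3286
r_2 = -40.8418 / 135.3286 = -0.302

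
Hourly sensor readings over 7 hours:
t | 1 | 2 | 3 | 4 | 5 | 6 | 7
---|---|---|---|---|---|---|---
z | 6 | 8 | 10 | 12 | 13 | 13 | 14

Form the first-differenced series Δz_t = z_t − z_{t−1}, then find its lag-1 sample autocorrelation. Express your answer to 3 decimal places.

0.467

First differences Δz: 2, 2, 2, 1, 0, 1
Mean of differences = 1.3333
Numerator Σ(Δz_t−Δz̄)(Δz_{t+1}−Δz̄) = 1.5556
Denominator Σ(Δz_t−Δz̄)² = 3.3333
r_1(Δz) = 1.5556 / 3.3333 = 0.467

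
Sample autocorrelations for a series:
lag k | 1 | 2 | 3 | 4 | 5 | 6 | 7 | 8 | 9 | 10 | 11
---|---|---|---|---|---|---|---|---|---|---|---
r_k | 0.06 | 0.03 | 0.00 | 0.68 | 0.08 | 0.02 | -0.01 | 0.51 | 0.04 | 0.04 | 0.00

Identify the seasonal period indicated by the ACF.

The largest autocorrelation is r_4 = 0.68, with a weaker echo at lag 8 (0.51); the remaining lags stay at or below 0.08.
The dominant spike at lag 4 indicates a seasonal period of 4.

4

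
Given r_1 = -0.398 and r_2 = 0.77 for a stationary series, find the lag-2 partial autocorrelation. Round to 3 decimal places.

0.727

φ_{22} = (r_2 − r_1²) / (1 − r_1²)
r_1² = (-0.398)² = 0.158404
Numerator = 0.77 − 0.1584 = 0.6116; denominator = 1 − 0.1584 = 0.8416
φ_{22} = 0.6116 / 0.8416 = 0.727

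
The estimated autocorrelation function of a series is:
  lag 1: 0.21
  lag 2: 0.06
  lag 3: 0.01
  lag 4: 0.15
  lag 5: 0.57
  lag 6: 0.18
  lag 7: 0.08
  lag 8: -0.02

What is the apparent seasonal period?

The largest autocorrelation is r_5 = 0.57; the remaining lags stay at or below 0.21. The elevated value at lag 1 (0.21), dropping to 0.06 at lag 2, reflects decaying short-term dependence rather than seasonality.
The dominant spike at lag 5 indicates a seasonal period of 5.

5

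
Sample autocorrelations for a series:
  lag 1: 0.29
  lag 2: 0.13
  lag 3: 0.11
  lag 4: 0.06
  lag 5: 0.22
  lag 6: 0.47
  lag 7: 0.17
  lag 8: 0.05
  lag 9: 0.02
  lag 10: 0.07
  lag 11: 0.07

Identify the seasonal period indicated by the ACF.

6

The largest autocorrelation is r_6 = 0.47; the remaining lags stay at or below 0.29. The elevated value at lag 1 (0.29), dropping to 0.13 at lag 2, reflects decaying short-term dependence rather than seasonality.
The dominant spike at lag 6 indicates a seasonal period of 6.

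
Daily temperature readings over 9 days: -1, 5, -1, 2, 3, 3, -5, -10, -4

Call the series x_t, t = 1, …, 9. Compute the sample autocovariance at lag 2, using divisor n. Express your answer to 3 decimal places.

-1.200

Mean x̄ = (-1 + 5 − 1 + 2 + 3 + 3 − 5 − 10 − 4)/9 = -0.8889
Σ_{t=1}^{7}(x_t−x̄)(x_{t+2}−x̄) = -10.8025
γ_2 = -10.8025 / 9 = -1.200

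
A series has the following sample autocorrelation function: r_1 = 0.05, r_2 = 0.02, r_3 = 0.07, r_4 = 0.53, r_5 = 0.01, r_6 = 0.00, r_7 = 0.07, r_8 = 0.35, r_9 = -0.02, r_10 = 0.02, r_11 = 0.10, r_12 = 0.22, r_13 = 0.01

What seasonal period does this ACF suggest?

The largest autocorrelation is r_4 = 0.53, with weaker echoes at lags 8 (0.35) and 12 (0.22); the remaining lags stay at or below 0.10.
The dominant spike at lag 4 indicates a seasonal period of 4.

4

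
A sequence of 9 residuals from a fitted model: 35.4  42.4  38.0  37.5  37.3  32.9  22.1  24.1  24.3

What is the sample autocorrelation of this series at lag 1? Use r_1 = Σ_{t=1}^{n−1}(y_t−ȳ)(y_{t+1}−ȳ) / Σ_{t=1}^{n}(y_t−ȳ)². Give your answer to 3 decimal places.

0.668

Mean ȳ = (35.4 + 42.4 + 38.0 + 37.5 + 37.3 + 32.9 + 22.1 + 24.1 + 24.3)/9 = 32.6667
Numerator Σ_{t=1}^{8}(y_t−ȳ)(y_{t+1}−ȳ) = 287.4989
Denominator Σ(y_t−ȳ)² = 430.5800
r_1 = 287.4989 / 430.5800 = 0.668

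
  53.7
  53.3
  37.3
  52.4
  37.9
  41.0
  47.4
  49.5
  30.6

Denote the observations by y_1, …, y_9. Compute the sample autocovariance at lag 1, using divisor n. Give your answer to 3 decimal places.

Mean ȳ = (53.7 + 53.3 + 37.3 + 52.4 + 37.9 + 41.0 + 47.4 + 49.5 + 30.6)/9 = 44.7889
Σ_{t=1}^{8}(y_t−ȳ)(y_{t+1}−ȳ) = -135.6623
γ_1 = -135.6623 / 9 = -15.074

-15.074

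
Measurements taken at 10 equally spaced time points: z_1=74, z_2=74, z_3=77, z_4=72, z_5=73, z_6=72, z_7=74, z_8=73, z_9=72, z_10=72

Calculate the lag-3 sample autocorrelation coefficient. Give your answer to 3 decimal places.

-0.270

Mean z̄ = (74 + 74 + 77 + 72 + 73 + 72 + 74 + 73 + 72 + 72)/10 = 73.3000
Σ(z_t−z̄)(z_{t+3}−z̄) = (-0.9100) + (-0.2100) + (-4.8100) + (-0.9100) + (0.0900) + (1.6900) + (-0.9100) = -5.9700
Denominator Σ(z_t−z̄)² = 22.1000
r_3 = -5.9700 / 22.1000 = -0.270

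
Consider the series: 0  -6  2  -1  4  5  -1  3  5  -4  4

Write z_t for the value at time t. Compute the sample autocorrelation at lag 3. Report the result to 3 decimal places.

0.196

Mean z̄ = (0 − 6 + 2 − 1 + 4 + 5 − 1 + 3 + 5 − 4 + 4)/11 = 1.0000
Numerator Σ_{t=1}^{8}(z_t−z̄)(z_{t+3}−z̄) = 27.0000
Denominator Σ(z_t−z̄)² = 138.0000
r_3 = 27.0000 / 138.0000 = 0.196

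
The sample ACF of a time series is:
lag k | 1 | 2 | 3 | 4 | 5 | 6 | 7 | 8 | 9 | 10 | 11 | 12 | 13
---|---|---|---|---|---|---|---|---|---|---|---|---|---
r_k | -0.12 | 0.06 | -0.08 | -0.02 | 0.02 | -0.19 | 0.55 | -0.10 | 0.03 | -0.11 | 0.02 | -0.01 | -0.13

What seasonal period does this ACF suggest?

The largest autocorrelation is r_7 = 0.55; the remaining lags stay at or below 0.06.
The dominant spike at lag 7 indicates a seasonal period of 7.

7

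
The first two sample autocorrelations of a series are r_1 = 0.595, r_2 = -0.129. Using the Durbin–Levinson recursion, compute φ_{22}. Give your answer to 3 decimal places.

φ_{22} = (r_2 − r_1²) / (1 − r_1²)
r_1² = (0.595)² = 0.354025
Numerator = -0.129 − 0.3540 = -0.4830; denominator = 1 − 0.3540 = 0.6460
φ_{22} = -0.4830 / 0.6460 = -0.748

-0.748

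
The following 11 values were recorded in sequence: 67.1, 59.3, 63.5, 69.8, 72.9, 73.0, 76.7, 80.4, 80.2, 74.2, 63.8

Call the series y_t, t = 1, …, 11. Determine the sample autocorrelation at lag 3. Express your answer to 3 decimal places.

Mean ȳ = (67.1 + 59.3 + 63.5 + 69.8 + 72.9 + 73.0 + 76.7 + 80.4 + 80.2 + 74.2 + 63.8)/11 = 70.9909
Numerator Σ_{t=1}^{8}(y_t−ȳ)(y_{t+3}−ȳ) = -52.4084
Denominator Σ(y_t−ȳ)² = 484.9691
r_3 = -52.4084 / 484.9691 = -0.108

-0.108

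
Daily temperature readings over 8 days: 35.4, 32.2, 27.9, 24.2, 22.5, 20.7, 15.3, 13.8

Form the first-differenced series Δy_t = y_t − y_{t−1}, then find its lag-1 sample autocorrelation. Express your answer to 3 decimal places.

First differences Δy: -3.2, -4.3, -3.7, -1.7, -1.8, -5.4, -1.5
Mean of differences = -3.0857
Numerator Σ(Δy_t−Δȳ)(Δy_{t+1}−Δȳ) = -4.8302
Denominator Σ(Δy_t−Δȳ)² = 13.3086
r_1(Δy) = -4.8302 / 13.3086 = -0.363

-0.363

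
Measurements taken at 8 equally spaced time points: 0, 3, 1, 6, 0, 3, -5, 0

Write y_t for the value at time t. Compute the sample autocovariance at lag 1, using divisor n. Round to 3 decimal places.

Mean ȳ = (0 + 3 + 1 + 6 + 0 + 3 − 5 + 0)/8 = 1.0000
Deviations: -1.0000, 2.0000, 0.0000, 5.0000, -1.0000, 2.0000, -6.0000, -1.0000
Σ_{t=1}^{7}(y_t−ȳ)(y_{t+1}−ȳ) = -15.0000
γ_1 = -15.0000 / 8 = -1.875

-1.875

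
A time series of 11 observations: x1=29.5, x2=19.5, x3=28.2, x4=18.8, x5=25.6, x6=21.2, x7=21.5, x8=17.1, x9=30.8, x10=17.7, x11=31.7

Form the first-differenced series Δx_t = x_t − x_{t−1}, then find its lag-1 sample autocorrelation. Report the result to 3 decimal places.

First differences Δx: -10.0, 8.7, -9.4, 6.8, -4.4, 0.3, -4.4, 13.7, -13.1, 14.0
Mean of differences = 0.2200
Numerator Σ(Δx_t−Δx̄)(Δx_{t+1}−Δx̄) = -688.0624
Denominator Σ(Δx_t−Δx̄)² = 903.9160
r_1(Δx) = -688.0624 / 903.9160 = -0.761

-0.761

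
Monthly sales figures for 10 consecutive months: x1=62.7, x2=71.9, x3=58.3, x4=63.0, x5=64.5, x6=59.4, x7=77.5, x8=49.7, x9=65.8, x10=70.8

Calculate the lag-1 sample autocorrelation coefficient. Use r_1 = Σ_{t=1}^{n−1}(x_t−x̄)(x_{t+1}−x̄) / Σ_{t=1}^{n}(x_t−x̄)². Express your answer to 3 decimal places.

-0.579

Mean x̄ = (62.7 + 71.9 + 58.3 + 63.0 + 64.5 + 59.4 + 77.5 + 49.7 + 65.8 + 70.8)/10 = 64.3600
Numerator Σ_{t=1}^{9}(x_t−x̄)(x_{t+1}−x̄) = -320.4956
Denominator Σ(x_t−x̄)² = 553.9240
r_1 = -320.4956 / 553.9240 = -0.579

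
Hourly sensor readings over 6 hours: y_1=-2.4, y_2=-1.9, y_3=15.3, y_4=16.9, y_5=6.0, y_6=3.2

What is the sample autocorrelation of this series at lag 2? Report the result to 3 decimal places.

Mean ȳ = (-2.4 − 1.9 + 15.3 + 16.9 + 6.0 + 3.2)/6 = 6.1833
Deviations from mean: -8.5833, -8.0833, 9.1167, 10.7167, -0.1833, -2.9833
Σ(y_t−ȳ)(y_{t+2}−ȳ) = (-78.2514) + (-86.6264) + (-1.6714) + (-31.9714) = -198.5206
Denominator Σ(y_t−ȳ)² = 345.9083
r_2 = -198.5206 / 345.9083 = -0.574

-0.574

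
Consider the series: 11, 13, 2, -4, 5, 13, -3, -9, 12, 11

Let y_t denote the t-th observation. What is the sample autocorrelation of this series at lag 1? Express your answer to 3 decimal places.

0.074

Mean ȳ = (11 + 13 + 2 − 4 + 5 + 13 − 3 − 9 + 12 + 11)/10 = 5.1000
Numerator Σ_{t=1}^{9}(y_t−ȳ)(y_{t+1}−ȳ) = 44.0900
Denominator Σ(y_t−ȳ)² = 598.9000
r_1 = 44.0900 / 598.9000 = 0.074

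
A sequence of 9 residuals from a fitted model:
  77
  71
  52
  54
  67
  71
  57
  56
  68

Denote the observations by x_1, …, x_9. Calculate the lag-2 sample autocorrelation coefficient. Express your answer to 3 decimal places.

-0.684

Mean x̄ = (77 + 71 + 52 + 54 + 67 + 71 + 57 + 56 + 68)/9 = 63.6667
Σ(x_t−x̄)(x_{t+2}−x̄) = (-155.5556) + (-70.8889) + (-38.8889) + (-70.8889) + (-22.2222) + (-56.2222) + (-28.8889) = -443.5556
Denominator Σ(x_t−x̄)² = 648.0000
r_2 = -443.5556 / 648.0000 = -0.684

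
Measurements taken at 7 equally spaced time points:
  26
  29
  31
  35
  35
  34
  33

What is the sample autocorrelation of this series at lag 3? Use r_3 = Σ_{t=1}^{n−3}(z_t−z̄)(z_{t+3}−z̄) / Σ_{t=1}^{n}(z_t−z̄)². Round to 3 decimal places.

Mean z̄ = (26 + 29 + 31 + 35 + 35 + 34 + 33)/7 = 31.8571
Deviations from mean: -5.8571, -2.8571, -0.8571, 3.1429, 3.1429, 2.1429, 1.1429
Σ(z_t−z̄)(z_{t+3}−z̄) = (-18.4082) + (-8.9796) + (-1.8367) + (3.5918) = -25.6327
Denominator Σ(z_t−z̄)² = 68.8571
r_3 = -25.6327 / 68.8571 = -0.372

-0.372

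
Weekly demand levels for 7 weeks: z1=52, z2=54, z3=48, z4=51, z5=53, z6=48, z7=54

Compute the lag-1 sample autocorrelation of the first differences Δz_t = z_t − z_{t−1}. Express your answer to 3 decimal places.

First differences Δz: 2, -6, 3, 2, -5, 6
Mean of differences = 0.3333
Numerator Σ(Δz_t−Δz̄)(Δz_{t+1}−Δz̄) = -62.1111
Denominator Σ(Δz_t−Δz̄)² = 113.3333
r_1(Δz) = -62.1111 / 113.3333 = -0.548

-0.548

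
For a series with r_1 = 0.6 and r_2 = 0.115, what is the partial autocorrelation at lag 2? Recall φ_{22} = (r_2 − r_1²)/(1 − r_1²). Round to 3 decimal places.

-0.383

φ_{22} = (r_2 − r_1²) / (1 − r_1²)
r_1² = (0.6)² = 0.36
Numerator = 0.115 − 0.3600 = -0.2450; denominator = 1 − 0.3600 = 0.6400
φ_{22} = -0.2450 / 0.6400 = -0.383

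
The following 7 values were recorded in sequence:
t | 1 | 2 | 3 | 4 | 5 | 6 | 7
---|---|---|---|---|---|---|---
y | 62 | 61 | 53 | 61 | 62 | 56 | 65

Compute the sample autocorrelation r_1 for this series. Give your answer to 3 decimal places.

-0.380

Mean ȳ = (62 + 61 + 53 + 61 + 62 + 56 + 65)/7 = 60.0000
Deviations from mean: 2.0000, 1.0000, -7.0000, 1.0000, 2.0000, -4.0000, 5.0000
Σ(y_t−ȳ)(y_{t+1}−ȳ) = (2.0000) + (-7.0000) + (-7.0000) + (2.0000) + (-8.0000) + (-20.0000) = -38.0000
Denominator Σ(y_t−ȳ)² = 100.0000
r_1 = -38.0000 / 100.0000 = -0.380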